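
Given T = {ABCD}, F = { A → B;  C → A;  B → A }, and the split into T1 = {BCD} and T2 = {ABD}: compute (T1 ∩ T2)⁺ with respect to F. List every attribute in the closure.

ABD

T1 ∩ T2 = {BD}.
B → A applies, adding A
Closure: {ABD}.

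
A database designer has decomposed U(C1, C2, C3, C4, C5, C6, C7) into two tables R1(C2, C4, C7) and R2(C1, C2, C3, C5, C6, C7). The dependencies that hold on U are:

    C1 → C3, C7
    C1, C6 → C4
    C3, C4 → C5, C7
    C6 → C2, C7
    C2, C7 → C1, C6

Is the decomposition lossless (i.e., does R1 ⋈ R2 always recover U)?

Common attributes: R1 ∩ R2 = {C2, C7}.
Closure of {C2, C7}: C2, C7 → C1, C6 applies, adding C1, C6; C1 → C3, C7 applies, adding C3; C1, C6 → C4 applies, adding C4; C3, C4 → C5, C7 applies, adding C5. So (C2, C7)⁺ = {C1, C2, C3, C4, C5, C6, C7}.
This closure contains every attribute of R1, so R1 ∩ R2 → R1. The join is lossless.

Yes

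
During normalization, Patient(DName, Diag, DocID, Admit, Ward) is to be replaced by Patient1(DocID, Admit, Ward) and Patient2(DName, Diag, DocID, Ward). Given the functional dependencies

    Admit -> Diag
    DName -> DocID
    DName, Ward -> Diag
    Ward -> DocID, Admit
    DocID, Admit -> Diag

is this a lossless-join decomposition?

Yes

Common attributes: Patient1 ∩ Patient2 = {DocID, Ward}.
Closure of {DocID, Ward}: Ward → DocID, Admit applies, adding Admit; DocID, Admit → Diag applies, adding Diag. So (DocID, Ward)⁺ = {Diag, DocID, Admit, Ward}.
This closure contains every attribute of Patient1, so Patient1 ∩ Patient2 → Patient1. The join is lossless.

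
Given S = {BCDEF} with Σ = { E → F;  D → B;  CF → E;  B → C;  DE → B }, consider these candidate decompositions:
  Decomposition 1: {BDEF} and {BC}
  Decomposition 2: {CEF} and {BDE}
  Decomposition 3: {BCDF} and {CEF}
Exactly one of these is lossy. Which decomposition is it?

Decomposition 1: common = {B}, closure = {BC} → lossless.
Decomposition 2: common = {E}, closure = {EF} → lossy.
Decomposition 3: common = {CF}, closure = {CEF} → lossless.

Decomposition 2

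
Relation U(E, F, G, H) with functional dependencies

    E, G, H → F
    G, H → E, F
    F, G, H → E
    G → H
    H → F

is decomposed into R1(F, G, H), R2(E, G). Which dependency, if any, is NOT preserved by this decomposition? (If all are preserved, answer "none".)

none

E, G, H → F: restricted closure across fragments reaches F.
G, H → E, F: restricted closure across fragments reaches E, F.
F, G, H → E: restricted closure across fragments reaches E.
G → H lies within R1.
H → F lies within R1.
Every dependency is enforceable on the fragments, so the decomposition is dependency-preserving.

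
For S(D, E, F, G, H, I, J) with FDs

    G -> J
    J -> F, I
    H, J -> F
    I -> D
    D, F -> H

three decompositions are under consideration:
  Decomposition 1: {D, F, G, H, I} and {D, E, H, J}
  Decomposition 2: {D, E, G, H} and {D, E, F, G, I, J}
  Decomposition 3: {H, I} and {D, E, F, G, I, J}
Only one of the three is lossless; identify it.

Decomposition 2

Decomposition 1: common = {D, H}, closure = {D, H} → lossy.
Decomposition 2: common = {D, E, G}, closure = {D, E, F, G, H, I, J} → lossless.
Decomposition 3: common = {I}, closure = {D, I} → lossy.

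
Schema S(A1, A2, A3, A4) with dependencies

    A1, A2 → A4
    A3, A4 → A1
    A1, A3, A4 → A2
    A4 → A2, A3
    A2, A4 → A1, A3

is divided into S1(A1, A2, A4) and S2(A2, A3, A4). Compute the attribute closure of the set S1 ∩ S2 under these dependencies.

A1, A2, A3, A4

S1 ∩ S2 = {A2, A4}.
A4 → A2, A3 applies, adding A3
A2, A4 → A1, A3 applies, adding A1
Closure: {A1, A2, A3, A4}.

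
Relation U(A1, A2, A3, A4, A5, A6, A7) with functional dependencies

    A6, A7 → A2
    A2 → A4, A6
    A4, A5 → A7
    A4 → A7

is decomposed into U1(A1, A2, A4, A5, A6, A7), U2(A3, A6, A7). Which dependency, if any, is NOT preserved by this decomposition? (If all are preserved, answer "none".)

none

A6, A7 → A2 lies within U1.
A2 → A4, A6 lies within U1.
A4, A5 → A7 lies within U1.
A4 → A7 lies within U1.
Every dependency is enforceable on the fragments, so the decomposition is dependency-preserving.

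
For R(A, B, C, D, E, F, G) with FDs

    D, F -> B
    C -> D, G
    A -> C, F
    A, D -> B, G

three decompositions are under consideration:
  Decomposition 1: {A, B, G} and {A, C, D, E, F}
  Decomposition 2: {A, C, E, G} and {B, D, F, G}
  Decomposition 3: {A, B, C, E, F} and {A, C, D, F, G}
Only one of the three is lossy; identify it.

Decomposition 2

Decomposition 1: common = {A}, closure = {A, B, C, D, F, G} → lossless.
Decomposition 2: common = {G}, closure = {G} → lossy.
Decomposition 3: common = {A, C, F}, closure = {A, B, C, D, F, G} → lossless.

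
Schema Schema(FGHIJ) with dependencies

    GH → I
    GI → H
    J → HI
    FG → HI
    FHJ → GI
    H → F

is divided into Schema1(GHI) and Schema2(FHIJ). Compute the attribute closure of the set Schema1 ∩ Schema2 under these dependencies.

FHI

Schema1 ∩ Schema2 = {HI}.
H → F applies, adding F
Closure: {FHI}.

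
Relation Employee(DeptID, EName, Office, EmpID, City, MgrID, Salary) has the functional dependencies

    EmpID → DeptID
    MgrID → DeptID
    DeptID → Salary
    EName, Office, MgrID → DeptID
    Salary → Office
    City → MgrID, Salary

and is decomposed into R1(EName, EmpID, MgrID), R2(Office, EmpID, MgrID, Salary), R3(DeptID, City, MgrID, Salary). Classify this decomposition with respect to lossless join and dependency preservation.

lossy and not dependency-preserving

Lossless test (chase): Rows 1 and 2 agree on EmpID; apply EmpID→DeptID and equate their DeptID entries. Rows 1 and 3 agree on MgrID; apply MgrID→DeptID and equate their DeptID entries. Rows 1 and 2 agree on DeptID; apply DeptID→Salary and equate their Salary entries. Rows 1 and 2 agree on Salary; apply Salary→Office and equate their Office entries. Rows 1 and 3 agree on Salary; apply Salary→Office and equate their Office entries. No row becomes fully distinguished — the join is lossy.
Dependency preservation: the restricted closure of {EmpID} across the fragments never reaches {DeptID}, so EmpID → DeptID cannot be enforced without a join — not preserved.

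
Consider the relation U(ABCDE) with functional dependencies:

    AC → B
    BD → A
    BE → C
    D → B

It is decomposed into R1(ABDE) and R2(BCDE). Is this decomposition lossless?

Yes

Common attributes: R1 ∩ R2 = {BDE}.
Closure of {BDE}: BD → A applies, adding A; BE → C applies, adding C. So (BDE)⁺ = {ABCDE}.
This closure contains every attribute of R1, so R1 ∩ R2 → R1. The join is lossless.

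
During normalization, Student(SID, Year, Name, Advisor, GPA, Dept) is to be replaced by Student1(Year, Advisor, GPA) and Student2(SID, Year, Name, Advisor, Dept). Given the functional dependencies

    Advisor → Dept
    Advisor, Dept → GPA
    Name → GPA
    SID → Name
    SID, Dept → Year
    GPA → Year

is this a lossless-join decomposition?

Yes

Common attributes: Student1 ∩ Student2 = {Year, Advisor}.
Closure of {Year, Advisor}: Advisor → Dept applies, adding Dept; Advisor, Dept → GPA applies, adding GPA. So (Year, Advisor)⁺ = {Year, Advisor, GPA, Dept}.
This closure contains every attribute of Student1, so Student1 ∩ Student2 → Student1. The join is lossless.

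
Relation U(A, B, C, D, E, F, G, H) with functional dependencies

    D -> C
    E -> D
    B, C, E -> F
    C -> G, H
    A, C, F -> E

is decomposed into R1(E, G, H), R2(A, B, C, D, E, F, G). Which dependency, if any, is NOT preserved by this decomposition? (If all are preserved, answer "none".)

Check C → G, H: no single fragment contains all of {C, G, H}, and the restricted closure of {C} across the fragments never reaches {G, H}.
D → C is preserved.
E → D is preserved.
B, C, E → F is preserved.
A, C, F → E is preserved.

C -> G, H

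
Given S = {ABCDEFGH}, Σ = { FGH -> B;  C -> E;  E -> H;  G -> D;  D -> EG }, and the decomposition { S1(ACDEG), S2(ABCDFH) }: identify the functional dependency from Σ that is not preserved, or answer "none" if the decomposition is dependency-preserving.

E -> H

Check E → H: no single fragment contains all of {EH}, and the restricted closure of {E} across the fragments never reaches {H}.
FGH → B is preserved.
C → E is preserved.
G → D is preserved.
D → EG is preserved.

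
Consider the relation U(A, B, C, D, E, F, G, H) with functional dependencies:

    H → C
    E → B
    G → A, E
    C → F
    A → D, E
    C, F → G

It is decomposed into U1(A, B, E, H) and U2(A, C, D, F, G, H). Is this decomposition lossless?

Common attributes: U1 ∩ U2 = {A, H}.
Closure of {A, H}: H → C applies, adding C; C → F applies, adding F; A → D, E applies, adding D, E; C, F → G applies, adding G; E → B applies, adding B. So (A, H)⁺ = {A, B, C, D, E, F, G, H}.
This closure contains every attribute of U1, so U1 ∩ U2 → U1. The join is lossless.

Yes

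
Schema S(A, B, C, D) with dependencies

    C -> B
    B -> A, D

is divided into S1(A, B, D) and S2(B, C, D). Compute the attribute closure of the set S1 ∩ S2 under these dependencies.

A, B, D

S1 ∩ S2 = {B, D}.
B → A, D applies, adding A
Closure: {A, B, D}.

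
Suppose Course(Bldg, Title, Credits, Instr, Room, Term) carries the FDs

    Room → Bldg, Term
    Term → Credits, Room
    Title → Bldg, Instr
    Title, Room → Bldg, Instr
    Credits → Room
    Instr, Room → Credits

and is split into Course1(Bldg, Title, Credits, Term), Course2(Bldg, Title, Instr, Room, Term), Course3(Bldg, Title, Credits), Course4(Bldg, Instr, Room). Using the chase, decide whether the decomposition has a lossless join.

Chase test. Columns are Bldg, Title, Credits, Instr, Room, Term; row i has aⱼ where attribute j ∈ Coursei, else bᵢⱼ.
Initial tableau (one row per fragment):
  row 1: a1 a2 a3 b14 b15 a6
  row 2: a1 a2 b23 a4 a5 a6
  row 3: a1 a2 a3 b34 b35 b36
  row 4: a1 b42 b43 a4 a5 b46
Rows 2 and 4 agree on Room; apply Room→Bldg, Term and equate their Bldg, Term entries.
Rows 1 and 2 agree on Term; apply Term→Credits, Room and equate their Credits, Room entries.
Rows 1 and 4 agree on Term; apply Term→Credits, Room and equate their Credits, Room entries.
Rows 1 and 2 agree on Title; apply Title→Bldg, Instr and equate their Bldg, Instr entries.
Rows 1 and 3 agree on Title; apply Title→Bldg, Instr and equate their Bldg, Instr entries.
Rows 1 and 3 agree on Credits; apply Credits→Room and equate their Room entries.
Rows 1 and 3 agree on Room; apply Room→Bldg, Term and equate their Bldg, Term entries.
Row 1 is now all distinguished symbols — the join is lossless.

Yes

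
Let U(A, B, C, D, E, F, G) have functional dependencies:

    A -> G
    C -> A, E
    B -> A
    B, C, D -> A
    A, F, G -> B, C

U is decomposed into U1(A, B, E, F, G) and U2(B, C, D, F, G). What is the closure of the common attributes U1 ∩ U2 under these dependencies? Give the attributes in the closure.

A, B, C, E, F, G

U1 ∩ U2 = {B, F, G}.
B → A applies, adding A
A, F, G → B, C applies, adding C
C → A, E applies, adding E
Closure: {A, B, C, E, F, G}.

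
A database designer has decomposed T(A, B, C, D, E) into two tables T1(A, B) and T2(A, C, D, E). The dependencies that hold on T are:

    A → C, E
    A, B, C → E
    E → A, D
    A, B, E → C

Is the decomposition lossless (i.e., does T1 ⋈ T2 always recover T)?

Common attributes: T1 ∩ T2 = {A}.
Closure of {A}: A → C, E applies, adding C, E; E → A, D applies, adding D. So (A)⁺ = {A, C, D, E}.
This closure contains every attribute of T2, so T1 ∩ T2 → T2. The join is lossless.

Yes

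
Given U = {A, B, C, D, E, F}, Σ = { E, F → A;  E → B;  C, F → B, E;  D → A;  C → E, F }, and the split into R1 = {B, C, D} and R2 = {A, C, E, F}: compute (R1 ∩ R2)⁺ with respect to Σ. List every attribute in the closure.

R1 ∩ R2 = {C}.
C → E, F applies, adding E, F
E, F → A applies, adding A
E → B applies, adding B
Closure: {A, B, C, E, F}.

A, B, C, E, F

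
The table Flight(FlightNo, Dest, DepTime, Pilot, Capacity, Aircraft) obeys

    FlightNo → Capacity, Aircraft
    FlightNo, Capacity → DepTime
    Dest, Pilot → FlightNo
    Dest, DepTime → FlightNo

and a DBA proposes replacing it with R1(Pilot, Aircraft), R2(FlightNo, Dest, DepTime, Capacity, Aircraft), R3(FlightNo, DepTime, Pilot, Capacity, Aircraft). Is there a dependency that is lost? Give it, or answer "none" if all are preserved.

Check Dest, Pilot → FlightNo: no single fragment contains all of {FlightNo, Dest, Pilot}, and the restricted closure of {Dest, Pilot} across the fragments never reaches {FlightNo}.
FlightNo → Capacity, Aircraft is preserved.
FlightNo, Capacity → DepTime is preserved.
Dest, DepTime → FlightNo is preserved.

Dest, Pilot → FlightNo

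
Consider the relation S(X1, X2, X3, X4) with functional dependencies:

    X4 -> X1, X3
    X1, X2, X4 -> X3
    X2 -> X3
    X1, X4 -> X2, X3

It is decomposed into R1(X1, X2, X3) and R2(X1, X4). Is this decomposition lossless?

Common attributes: R1 ∩ R2 = {X1}.
No dependency enlarges {X1}, so (X1)⁺ = {X1}.
The closure contains neither all of R1 = {X1, X2, X3} nor all of R2 = {X1, X4}, so the common attributes are not a superkey of either fragment. The join is lossy.

No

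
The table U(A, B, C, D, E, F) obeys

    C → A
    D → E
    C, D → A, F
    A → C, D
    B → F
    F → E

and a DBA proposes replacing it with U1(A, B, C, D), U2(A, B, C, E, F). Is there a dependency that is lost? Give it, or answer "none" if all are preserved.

Check D → E: no single fragment contains all of {D, E}, and the restricted closure of {D} across the fragments never reaches {E}.
C → A is preserved.
C, D → A, F is preserved.
A → C, D is preserved.
B → F is preserved.
F → E is preserved.

D → E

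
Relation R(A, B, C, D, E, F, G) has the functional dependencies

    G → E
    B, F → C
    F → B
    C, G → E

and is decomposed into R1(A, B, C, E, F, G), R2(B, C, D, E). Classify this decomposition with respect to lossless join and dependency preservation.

lossy but dependency-preserving

Lossless test: (B, C, E)⁺ = {B, C, E}, which is a superkey of neither fragment — lossy.
Dependency preservation: every FD's attributes lie within a single fragment, so each can be enforced locally — preserved.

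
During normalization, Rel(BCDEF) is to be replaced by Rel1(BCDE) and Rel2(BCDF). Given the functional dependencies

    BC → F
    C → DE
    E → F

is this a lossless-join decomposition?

Yes

Common attributes: Rel1 ∩ Rel2 = {BCD}.
Closure of {BCD}: BC → F applies, adding F; C → DE applies, adding E. So (BCD)⁺ = {BCDEF}.
This closure contains every attribute of Rel1, so Rel1 ∩ Rel2 → Rel1. The join is lossless.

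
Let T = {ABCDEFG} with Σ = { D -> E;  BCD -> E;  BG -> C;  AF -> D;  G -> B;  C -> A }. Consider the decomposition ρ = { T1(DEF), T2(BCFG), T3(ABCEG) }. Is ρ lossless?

No

Chase test. Columns are ABCDEFG; row i has aⱼ where attribute j ∈ Ti, else bᵢⱼ.
Initial tableau (one row per fragment):
  row 1: b11 b12 b13 a4 a5 a6 b17
  row 2: b21 a2 a3 b24 b25 a6 a7
  row 3: a1 a2 a3 b34 a5 b36 a7
Rows 2 and 3 agree on C; apply C→A and equate their A entries.
No row becomes fully distinguished — the join is lossy.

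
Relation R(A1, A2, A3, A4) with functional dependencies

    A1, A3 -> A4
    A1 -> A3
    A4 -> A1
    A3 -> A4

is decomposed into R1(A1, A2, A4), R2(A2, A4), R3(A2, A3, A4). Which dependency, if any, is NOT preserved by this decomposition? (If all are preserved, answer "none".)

A1, A3 → A4: restricted closure across fragments reaches A4.
A1 → A3: restricted closure across fragments reaches A3.
A4 → A1 lies within R1.
A3 → A4 lies within R3.
Every dependency is enforceable on the fragments, so the decomposition is dependency-preserving.

none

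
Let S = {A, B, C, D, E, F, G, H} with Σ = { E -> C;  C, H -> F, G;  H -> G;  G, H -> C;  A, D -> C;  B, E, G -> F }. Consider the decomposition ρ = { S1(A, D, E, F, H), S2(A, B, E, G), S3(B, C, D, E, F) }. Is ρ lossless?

Chase test. Columns are A, B, C, D, E, F, G, H; row i has aⱼ where attribute j ∈ Si, else bᵢⱼ.
Initial tableau (one row per fragment):
  row 1: a1 b12 b13 a4 a5 a6 b17 a8
  row 2: a1 a2 b23 b24 a5 b26 a7 b28
  row 3: b31 a2 a3 a4 a5 a6 b37 b38
Rows 1 and 2 agree on E; apply E→C and equate their C entries.
Rows 1 and 3 agree on E; apply E→C and equate their C entries.
No row becomes fully distinguished — the join is lossy.

No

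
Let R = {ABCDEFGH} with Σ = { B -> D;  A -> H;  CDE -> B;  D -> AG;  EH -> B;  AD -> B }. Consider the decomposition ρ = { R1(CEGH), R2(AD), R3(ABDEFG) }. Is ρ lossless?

Chase test. Columns are ABCDEFGH; row i has aⱼ where attribute j ∈ Ri, else bᵢⱼ.
Initial tableau (one row per fragment):
  row 1: b11 b12 a3 b14 a5 b16 a7 a8
  row 2: a1 b22 b23 a4 b25 b26 b27 b28
  row 3: a1 a2 b33 a4 a5 a6 a7 b38
Rows 2 and 3 agree on A; apply A→H and equate their H entries.
Rows 2 and 3 agree on D; apply D→AG and equate their AG entries.
Rows 2 and 3 agree on AD; apply AD→B and equate their B entries.
No row becomes fully distinguished — the join is lossy.

No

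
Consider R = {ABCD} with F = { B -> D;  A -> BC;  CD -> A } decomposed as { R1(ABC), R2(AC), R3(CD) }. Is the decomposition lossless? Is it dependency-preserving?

Lossless test (chase): Rows 1 and 2 agree on A; apply A→BC and equate their BC entries. Rows 1 and 2 agree on B; apply B→D and equate their D entries. No row becomes fully distinguished — the join is lossy.
Dependency preservation: the restricted closure of {B} across the fragments never reaches {D}, so B → D cannot be enforced without a join — not preserved.

lossy and not dependency-preserving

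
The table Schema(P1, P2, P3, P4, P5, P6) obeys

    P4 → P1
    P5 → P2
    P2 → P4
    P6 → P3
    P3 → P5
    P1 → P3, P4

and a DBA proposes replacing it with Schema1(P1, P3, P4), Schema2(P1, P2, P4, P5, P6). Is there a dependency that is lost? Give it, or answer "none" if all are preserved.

none

P4 → P1 lies within Schema1.
P5 → P2 lies within Schema2.
P2 → P4 lies within Schema2.
P6 → P3: restricted closure across fragments reaches P3.
P3 → P5: restricted closure across fragments reaches P5.
P1 → P3, P4 lies within Schema1.
Every dependency is enforceable on the fragments, so the decomposition is dependency-preserving.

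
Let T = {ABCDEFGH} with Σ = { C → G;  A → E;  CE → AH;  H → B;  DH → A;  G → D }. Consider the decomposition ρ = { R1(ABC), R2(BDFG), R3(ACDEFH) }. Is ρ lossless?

Chase test. Columns are ABCDEFGH; row i has aⱼ where attribute j ∈ Ri, else bᵢⱼ.
Initial tableau (one row per fragment):
  row 1: a1 a2 a3 b14 b15 b16 b17 b18
  row 2: b21 a2 b23 a4 b25 a6 a7 b28
  row 3: a1 b32 a3 a4 a5 a6 b37 a8
Rows 1 and 3 agree on C; apply C→G and equate their G entries.
Rows 1 and 3 agree on A; apply A→E and equate their E entries.
Rows 1 and 3 agree on CE; apply CE→AH and equate their AH entries.
Rows 1 and 3 agree on H; apply H→B and equate their B entries.
Rows 1 and 3 agree on G; apply G→D and equate their D entries.
No row becomes fully distinguished — the join is lossy.

No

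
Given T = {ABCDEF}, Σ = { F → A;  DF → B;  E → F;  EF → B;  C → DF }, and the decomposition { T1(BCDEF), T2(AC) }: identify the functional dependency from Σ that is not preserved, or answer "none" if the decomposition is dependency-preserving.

F → A

Check F → A: no single fragment contains all of {AF}, and the restricted closure of {F} across the fragments never reaches {A}.
DF → B is preserved.
E → F is preserved.
EF → B is preserved.
C → DF is preserved.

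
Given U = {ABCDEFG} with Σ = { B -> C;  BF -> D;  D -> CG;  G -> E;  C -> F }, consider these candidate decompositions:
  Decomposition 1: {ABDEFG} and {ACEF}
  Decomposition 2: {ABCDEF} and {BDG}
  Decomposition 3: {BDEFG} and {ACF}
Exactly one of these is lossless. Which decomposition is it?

Decomposition 1: common = {AEF}, closure = {AEF} → lossy.
Decomposition 2: common = {BD}, closure = {BCDEFG} → lossless.
Decomposition 3: common = {F}, closure = {F} → lossy.

Decomposition 2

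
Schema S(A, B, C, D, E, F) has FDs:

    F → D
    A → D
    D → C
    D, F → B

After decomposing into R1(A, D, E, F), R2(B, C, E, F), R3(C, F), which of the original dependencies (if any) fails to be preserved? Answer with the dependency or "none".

D → C

Check D → C: no single fragment contains all of {C, D}, and the restricted closure of {D} across the fragments never reaches {C}.
F → D is preserved.
A → D is preserved.
D, F → B is preserved.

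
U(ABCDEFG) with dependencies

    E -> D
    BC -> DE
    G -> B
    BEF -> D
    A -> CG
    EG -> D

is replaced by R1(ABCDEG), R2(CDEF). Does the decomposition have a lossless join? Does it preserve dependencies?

Lossless test: (CDE)⁺ = {CDE}, which is a superkey of neither fragment — lossy.
Dependency preservation: BEF → D is not contained in any single fragment, but the restricted closure of its left-hand side across the fragments still reaches the right-hand side; the remaining FDs each lie inside some fragment. All dependencies are preserved.

lossy but dependency-preserving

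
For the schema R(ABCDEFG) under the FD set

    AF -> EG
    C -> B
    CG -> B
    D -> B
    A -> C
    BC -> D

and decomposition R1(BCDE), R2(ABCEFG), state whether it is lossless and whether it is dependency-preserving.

lossless and dependency-preserving

Lossless test: (BCE)⁺ = {BCDE}, which contains all of one fragment — lossless.
Dependency preservation: every FD's attributes lie within a single fragment, so each can be enforced locally — preserved.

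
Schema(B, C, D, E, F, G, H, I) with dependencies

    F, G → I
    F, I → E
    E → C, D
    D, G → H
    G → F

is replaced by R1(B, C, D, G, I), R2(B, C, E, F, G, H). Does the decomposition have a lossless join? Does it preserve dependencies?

lossless but not dependency-preserving

Lossless test: (B, C, G)⁺ = {B, C, D, E, F, G, H, I}, which contains all of one fragment — lossless.
Dependency preservation: the restricted closure of {F, I} across the fragments never reaches {E}, so F, I → E cannot be enforced without a join — not preserved.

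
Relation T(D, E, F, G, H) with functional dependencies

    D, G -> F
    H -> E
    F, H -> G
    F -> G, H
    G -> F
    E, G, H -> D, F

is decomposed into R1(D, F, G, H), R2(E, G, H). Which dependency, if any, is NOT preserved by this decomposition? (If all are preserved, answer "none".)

none

D, G → F lies within R1.
H → E lies within R2.
F, H → G lies within R1.
F → G, H lies within R1.
G → F lies within R1.
E, G, H → D, F: restricted closure across fragments reaches D, F.
Every dependency is enforceable on the fragments, so the decomposition is dependency-preserving.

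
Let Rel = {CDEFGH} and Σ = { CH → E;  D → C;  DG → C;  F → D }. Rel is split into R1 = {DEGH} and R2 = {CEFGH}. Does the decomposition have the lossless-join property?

No

Common attributes: R1 ∩ R2 = {EGH}.
No dependency enlarges {EGH}, so (EGH)⁺ = {EGH}.
The closure contains neither all of R1 = {DEGH} nor all of R2 = {CEFGH}, so the common attributes are not a superkey of either fragment. The join is lossy.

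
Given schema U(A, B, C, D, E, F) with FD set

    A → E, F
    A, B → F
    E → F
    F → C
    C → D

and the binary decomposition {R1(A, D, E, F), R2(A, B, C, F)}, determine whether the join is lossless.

Yes

Common attributes: R1 ∩ R2 = {A, F}.
Closure of {A, F}: A → E, F applies, adding E; F → C applies, adding C; C → D applies, adding D. So (A, F)⁺ = {A, C, D, E, F}.
This closure contains every attribute of R1, so R1 ∩ R2 → R1. The join is lossless.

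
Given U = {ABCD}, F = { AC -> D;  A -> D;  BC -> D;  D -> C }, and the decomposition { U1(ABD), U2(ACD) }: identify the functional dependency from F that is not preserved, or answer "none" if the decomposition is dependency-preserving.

BC -> D

Check BC → D: no single fragment contains all of {BCD}, and the restricted closure of {BC} across the fragments never reaches {D}.
AC → D is preserved.
A → D is preserved.
D → C is preserved.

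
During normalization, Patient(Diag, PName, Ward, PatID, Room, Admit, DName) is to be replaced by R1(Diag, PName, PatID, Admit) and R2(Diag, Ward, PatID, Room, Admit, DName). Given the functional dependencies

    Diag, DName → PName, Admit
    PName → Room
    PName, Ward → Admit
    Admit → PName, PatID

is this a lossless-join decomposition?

Yes

Common attributes: R1 ∩ R2 = {Diag, PatID, Admit}.
Closure of {Diag, PatID, Admit}: Admit → PName, PatID applies, adding PName; PName → Room applies, adding Room. So (Diag, PatID, Admit)⁺ = {Diag, PName, PatID, Room, Admit}.
This closure contains every attribute of R1, so R1 ∩ R2 → R1. The join is lossless.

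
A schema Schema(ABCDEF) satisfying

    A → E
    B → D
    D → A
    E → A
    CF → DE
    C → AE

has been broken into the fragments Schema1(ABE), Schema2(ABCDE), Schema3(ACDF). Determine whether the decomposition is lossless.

Chase test. Columns are ABCDEF; row i has aⱼ where attribute j ∈ Schemai, else bᵢⱼ.
Initial tableau (one row per fragment):
  row 1: a1 a2 b13 b14 a5 b16
  row 2: a1 a2 a3 a4 a5 b26
  row 3: a1 b32 a3 a4 b35 a6
Rows 1 and 3 agree on A; apply A→E and equate their E entries.
Rows 1 and 2 agree on B; apply B→D and equate their D entries.
No row becomes fully distinguished — the join is lossy.

No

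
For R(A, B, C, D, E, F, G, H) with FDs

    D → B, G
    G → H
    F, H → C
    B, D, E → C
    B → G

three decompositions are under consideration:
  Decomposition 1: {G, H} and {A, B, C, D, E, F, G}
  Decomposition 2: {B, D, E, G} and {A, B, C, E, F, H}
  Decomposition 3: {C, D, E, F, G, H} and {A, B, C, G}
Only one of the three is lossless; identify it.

Decomposition 1: common = {G}, closure = {G, H} → lossless.
Decomposition 2: common = {B, E}, closure = {B, E, G, H} → lossy.
Decomposition 3: common = {C, G}, closure = {C, G, H} → lossy.

Decomposition 1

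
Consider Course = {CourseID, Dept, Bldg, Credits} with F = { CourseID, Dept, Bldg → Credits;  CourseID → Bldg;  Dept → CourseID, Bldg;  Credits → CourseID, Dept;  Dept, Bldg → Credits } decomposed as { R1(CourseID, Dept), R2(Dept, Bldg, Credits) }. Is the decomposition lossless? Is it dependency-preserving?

Lossless test: (Dept)⁺ = {CourseID, Dept, Bldg, Credits}, which contains all of one fragment — lossless.
Dependency preservation: the restricted closure of {CourseID} across the fragments never reaches {Bldg}, so CourseID → Bldg cannot be enforced without a join — not preserved.

lossless but not dependency-preserving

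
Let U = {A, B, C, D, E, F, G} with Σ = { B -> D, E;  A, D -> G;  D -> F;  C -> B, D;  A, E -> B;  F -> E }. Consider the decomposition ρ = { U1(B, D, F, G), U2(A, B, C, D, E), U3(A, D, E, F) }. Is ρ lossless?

Chase test. Columns are A, B, C, D, E, F, G; row i has aⱼ where attribute j ∈ Ui, else bᵢⱼ.
Initial tableau (one row per fragment):
  row 1: b11 a2 b13 a4 b15 a6 a7
  row 2: a1 a2 a3 a4 a5 b26 b27
  row 3: a1 b32 b33 a4 a5 a6 b37
Rows 1 and 2 agree on B; apply B→D, E and equate their D, E entries.
Rows 2 and 3 agree on A, D; apply A, D→G and equate their G entries.
Rows 1 and 2 agree on D; apply D→F and equate their F entries.
Rows 2 and 3 agree on A, E; apply A, E→B and equate their B entries.
No row becomes fully distinguished — the join is lossy.

No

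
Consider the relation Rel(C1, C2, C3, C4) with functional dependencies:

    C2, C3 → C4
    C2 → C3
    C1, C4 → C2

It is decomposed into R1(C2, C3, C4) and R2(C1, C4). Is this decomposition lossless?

No

Common attributes: R1 ∩ R2 = {C4}.
No dependency enlarges {C4}, so (C4)⁺ = {C4}.
The closure contains neither all of R1 = {C2, C3, C4} nor all of R2 = {C1, C4}, so the common attributes are not a superkey of either fragment. The join is lossy.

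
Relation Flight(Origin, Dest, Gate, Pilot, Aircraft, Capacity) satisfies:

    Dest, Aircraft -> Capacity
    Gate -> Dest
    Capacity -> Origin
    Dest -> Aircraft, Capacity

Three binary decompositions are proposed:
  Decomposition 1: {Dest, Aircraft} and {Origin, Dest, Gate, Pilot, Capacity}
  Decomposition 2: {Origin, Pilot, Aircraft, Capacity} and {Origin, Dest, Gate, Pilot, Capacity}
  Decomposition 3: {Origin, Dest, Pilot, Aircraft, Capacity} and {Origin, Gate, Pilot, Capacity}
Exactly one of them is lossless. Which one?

Decomposition 1: common = {Dest}, closure = {Origin, Dest, Aircraft, Capacity} → lossless.
Decomposition 2: common = {Origin, Pilot, Capacity}, closure = {Origin, Pilot, Capacity} → lossy.
Decomposition 3: common = {Origin, Pilot, Capacity}, closure = {Origin, Pilot, Capacity} → lossy.

Decomposition 1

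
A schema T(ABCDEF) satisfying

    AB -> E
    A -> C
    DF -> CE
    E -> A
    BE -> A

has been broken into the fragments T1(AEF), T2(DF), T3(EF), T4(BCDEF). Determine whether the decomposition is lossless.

Chase test. Columns are ABCDEF; row i has aⱼ where attribute j ∈ Ti, else bᵢⱼ.
Initial tableau (one row per fragment):
  row 1: a1 b12 b13 b14 a5 a6
  row 2: b21 b22 b23 a4 b25 a6
  row 3: b31 b32 b33 b34 a5 a6
  row 4: b41 a2 a3 a4 a5 a6
Rows 2 and 4 agree on DF; apply DF→CE and equate their CE entries.
Rows 1 and 2 agree on E; apply E→A and equate their A entries.
Rows 1 and 3 agree on E; apply E→A and equate their A entries.
Rows 1 and 4 agree on E; apply E→A and equate their A entries.
Rows 1 and 2 agree on A; apply A→C and equate their C entries.
Rows 1 and 3 agree on A; apply A→C and equate their C entries.
Row 4 is now all distinguished symbols — the join is lossless.

Yes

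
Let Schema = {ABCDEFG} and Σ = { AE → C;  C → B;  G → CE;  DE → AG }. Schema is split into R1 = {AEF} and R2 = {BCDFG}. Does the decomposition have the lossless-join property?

No

Common attributes: R1 ∩ R2 = {F}.
No dependency enlarges {F}, so (F)⁺ = {F}.
The closure contains neither all of R1 = {AEF} nor all of R2 = {BCDFG}, so the common attributes are not a superkey of either fragment. The join is lossy.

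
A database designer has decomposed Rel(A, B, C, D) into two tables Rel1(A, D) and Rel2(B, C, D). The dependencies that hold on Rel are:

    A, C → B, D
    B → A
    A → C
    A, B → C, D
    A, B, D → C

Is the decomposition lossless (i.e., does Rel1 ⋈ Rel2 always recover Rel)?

Common attributes: Rel1 ∩ Rel2 = {D}.
No dependency enlarges {D}, so (D)⁺ = {D}.
The closure contains neither all of Rel1 = {A, D} nor all of Rel2 = {B, C, D}, so the common attributes are not a superkey of either fragment. The join is lossy.

No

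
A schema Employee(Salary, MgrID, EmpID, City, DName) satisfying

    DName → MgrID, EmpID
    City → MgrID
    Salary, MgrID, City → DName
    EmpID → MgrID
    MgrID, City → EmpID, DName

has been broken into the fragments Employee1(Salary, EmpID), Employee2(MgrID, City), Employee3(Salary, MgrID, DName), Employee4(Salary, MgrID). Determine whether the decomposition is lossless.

Chase test. Columns are Salary, MgrID, EmpID, City, DName; row i has aⱼ where attribute j ∈ Employeei, else bᵢⱼ.
Initial tableau (one row per fragment):
  row 1: a1 b12 a3 b14 b15
  row 2: b21 a2 b23 a4 b25
  row 3: a1 a2 b33 b34 a5
  row 4: a1 a2 b43 b44 b45
No row becomes fully distinguished — the join is lossy.

No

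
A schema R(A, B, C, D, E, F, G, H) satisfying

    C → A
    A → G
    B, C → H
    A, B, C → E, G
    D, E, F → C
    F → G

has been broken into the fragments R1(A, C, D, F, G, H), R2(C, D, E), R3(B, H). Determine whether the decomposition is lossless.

Chase test. Columns are A, B, C, D, E, F, G, H; row i has aⱼ where attribute j ∈ Ri, else bᵢⱼ.
Initial tableau (one row per fragment):
  row 1: a1 b12 a3 a4 b15 a6 a7 a8
  row 2: b21 b22 a3 a4 a5 b26 b27 b28
  row 3: b31 a2 b33 b34 b35 b36 b37 a8
Rows 1 and 2 agree on C; apply C→A and equate their A entries.
Rows 1 and 2 agree on A; apply A→G and equate their G entries.
No row becomes fully distinguished — the join is lossy.

No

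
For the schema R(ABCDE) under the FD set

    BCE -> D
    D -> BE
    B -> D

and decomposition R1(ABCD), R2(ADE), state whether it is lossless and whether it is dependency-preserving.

Lossless test: (AD)⁺ = {ABDE}, which contains all of one fragment — lossless.
Dependency preservation: BCE → D; D → BE are not contained in any single fragment, but the restricted closure of each left-hand side across the fragments still reaches the right-hand side; the remaining FDs each lie inside some fragment. All dependencies are preserved.

lossless and dependency-preserving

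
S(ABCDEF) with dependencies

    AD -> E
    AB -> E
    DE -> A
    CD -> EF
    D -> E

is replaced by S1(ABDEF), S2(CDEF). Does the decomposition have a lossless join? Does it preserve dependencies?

lossy but dependency-preserving

Lossless test: (DEF)⁺ = {ADEF}, which is a superkey of neither fragment — lossy.
Dependency preservation: every FD's attributes lie within a single fragment, so each can be enforced locally — preserved.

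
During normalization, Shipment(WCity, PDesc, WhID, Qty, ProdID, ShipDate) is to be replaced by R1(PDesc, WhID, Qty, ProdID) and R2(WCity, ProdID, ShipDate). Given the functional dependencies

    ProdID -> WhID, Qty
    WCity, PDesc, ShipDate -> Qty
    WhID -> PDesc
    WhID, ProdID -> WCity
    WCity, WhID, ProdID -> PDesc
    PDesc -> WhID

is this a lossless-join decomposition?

Yes

Common attributes: R1 ∩ R2 = {ProdID}.
Closure of {ProdID}: ProdID → WhID, Qty applies, adding WhID, Qty; WhID → PDesc applies, adding PDesc; WhID, ProdID → WCity applies, adding WCity. So (ProdID)⁺ = {WCity, PDesc, WhID, Qty, ProdID}.
This closure contains every attribute of R1, so R1 ∩ R2 → R1. The join is lossless.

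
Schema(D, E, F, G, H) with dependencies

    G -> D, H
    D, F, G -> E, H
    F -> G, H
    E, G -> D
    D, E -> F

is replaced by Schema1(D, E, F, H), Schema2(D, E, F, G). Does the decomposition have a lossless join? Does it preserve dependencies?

Lossless test: (D, E, F)⁺ = {D, E, F, G, H}, which contains all of one fragment — lossless.
Dependency preservation: the restricted closure of {G} across the fragments never reaches {D, H}, so G → D, H cannot be enforced without a join — not preserved.

lossless but not dependency-preserving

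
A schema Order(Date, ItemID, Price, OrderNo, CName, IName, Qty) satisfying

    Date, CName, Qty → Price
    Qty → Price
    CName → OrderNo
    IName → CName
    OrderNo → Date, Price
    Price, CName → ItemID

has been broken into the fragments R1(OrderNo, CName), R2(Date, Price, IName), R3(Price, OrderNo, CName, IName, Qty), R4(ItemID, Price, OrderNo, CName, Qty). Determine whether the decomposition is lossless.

Yes

Chase test. Columns are Date, ItemID, Price, OrderNo, CName, IName, Qty; row i has aⱼ where attribute j ∈ Ri, else bᵢⱼ.
Initial tableau (one row per fragment):
  row 1: b11 b12 b13 a4 a5 b16 b17
  row 2: a1 b22 a3 b24 b25 a6 b27
  row 3: b31 b32 a3 a4 a5 a6 a7
  row 4: b41 a2 a3 a4 a5 b46 a7
Rows 2 and 3 agree on IName; apply IName→CName and equate their CName entries.
Rows 1 and 3 agree on OrderNo; apply OrderNo→Date, Price and equate their Date, Price entries.
Rows 1 and 4 agree on OrderNo; apply OrderNo→Date, Price and equate their Date, Price entries.
Rows 1 and 2 agree on Price, CName; apply Price, CName→ItemID and equate their ItemID entries.
Rows 1 and 3 agree on Price, CName; apply Price, CName→ItemID and equate their ItemID entries.
Rows 1 and 4 agree on Price, CName; apply Price, CName→ItemID and equate their ItemID entries.
Rows 1 and 2 agree on CName; apply CName→OrderNo and equate their OrderNo entries.
Rows 1 and 2 agree on OrderNo; apply OrderNo→Date, Price and equate their Date, Price entries.
Row 3 is now all distinguished symbols — the join is lossless.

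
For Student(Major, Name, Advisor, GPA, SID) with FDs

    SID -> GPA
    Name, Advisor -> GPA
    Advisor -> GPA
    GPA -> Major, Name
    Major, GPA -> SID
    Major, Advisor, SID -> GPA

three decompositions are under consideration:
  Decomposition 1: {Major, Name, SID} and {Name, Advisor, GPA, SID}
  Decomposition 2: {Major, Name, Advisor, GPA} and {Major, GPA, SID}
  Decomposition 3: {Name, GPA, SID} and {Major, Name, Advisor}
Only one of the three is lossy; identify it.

Decomposition 3

Decomposition 1: common = {Name, SID}, closure = {Major, Name, GPA, SID} → lossless.
Decomposition 2: common = {Major, GPA}, closure = {Major, Name, GPA, SID} → lossless.
Decomposition 3: common = {Name}, closure = {Name} → lossy.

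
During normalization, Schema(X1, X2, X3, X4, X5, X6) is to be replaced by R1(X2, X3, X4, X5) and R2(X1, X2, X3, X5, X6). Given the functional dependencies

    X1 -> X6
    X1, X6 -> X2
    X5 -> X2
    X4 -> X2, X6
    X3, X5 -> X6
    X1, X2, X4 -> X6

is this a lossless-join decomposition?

Common attributes: R1 ∩ R2 = {X2, X3, X5}.
Closure of {X2, X3, X5}: X3, X5 → X6 applies, adding X6. So (X2, X3, X5)⁺ = {X2, X3, X5, X6}.
The closure contains neither all of R1 = {X2, X3, X4, X5} nor all of R2 = {X1, X2, X3, X5, X6}, so the common attributes are not a superkey of either fragment. The join is lossy.

No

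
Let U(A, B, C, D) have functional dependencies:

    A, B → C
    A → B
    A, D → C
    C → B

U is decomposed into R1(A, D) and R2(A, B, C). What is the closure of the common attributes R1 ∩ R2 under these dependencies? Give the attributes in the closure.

R1 ∩ R2 = {A}.
A → B applies, adding B
A, B → C applies, adding C
Closure: {A, B, C}.

A, B, C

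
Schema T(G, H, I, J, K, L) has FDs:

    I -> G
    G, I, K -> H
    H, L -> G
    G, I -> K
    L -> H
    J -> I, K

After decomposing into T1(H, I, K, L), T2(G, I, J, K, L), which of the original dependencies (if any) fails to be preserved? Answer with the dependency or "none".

none

I → G lies within T2.
G, I, K → H: restricted closure across fragments reaches H.
H, L → G: restricted closure across fragments reaches G.
G, I → K lies within T2.
L → H lies within T1.
J → I, K lies within T2.
Every dependency is enforceable on the fragments, so the decomposition is dependency-preserving.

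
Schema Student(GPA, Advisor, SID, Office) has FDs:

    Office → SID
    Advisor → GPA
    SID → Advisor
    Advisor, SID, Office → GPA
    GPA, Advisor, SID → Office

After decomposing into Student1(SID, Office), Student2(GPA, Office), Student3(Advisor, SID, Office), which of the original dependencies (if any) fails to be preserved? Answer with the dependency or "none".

Check Advisor → GPA: no single fragment contains all of {GPA, Advisor}, and the restricted closure of {Advisor} across the fragments never reaches {GPA}.
Office → SID is preserved.
SID → Advisor is preserved.
Advisor, SID, Office → GPA is preserved.
GPA, Advisor, SID → Office is preserved.

Advisor → GPA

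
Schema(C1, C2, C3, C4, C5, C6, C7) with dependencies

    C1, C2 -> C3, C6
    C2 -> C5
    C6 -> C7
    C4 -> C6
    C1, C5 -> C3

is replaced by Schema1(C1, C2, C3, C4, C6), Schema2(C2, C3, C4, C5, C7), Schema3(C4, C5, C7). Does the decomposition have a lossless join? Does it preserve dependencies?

Lossless test (chase): Rows 1 and 2 agree on C2; apply C2→C5 and equate their C5 entries. Rows 1 and 2 agree on C4; apply C4→C6 and equate their C6 entries. Rows 1 and 3 agree on C4; apply C4→C6 and equate their C6 entries. Rows 1 and 2 agree on C6; apply C6→C7 and equate their C7 entries. Row 1 is now all distinguished symbols — the join is lossless.
Dependency preservation: the restricted closure of {C6} across the fragments never reaches {C7}, so C6 → C7 cannot be enforced without a join — not preserved.

lossless but not dependency-preserving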